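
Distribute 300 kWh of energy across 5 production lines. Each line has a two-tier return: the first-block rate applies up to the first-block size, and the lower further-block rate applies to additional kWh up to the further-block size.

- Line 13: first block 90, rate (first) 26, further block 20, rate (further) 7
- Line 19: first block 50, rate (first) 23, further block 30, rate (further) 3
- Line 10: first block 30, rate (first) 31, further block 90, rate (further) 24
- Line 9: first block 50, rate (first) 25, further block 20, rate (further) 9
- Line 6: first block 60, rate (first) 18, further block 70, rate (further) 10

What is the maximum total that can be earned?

Rank every tier by rate: Line 10/tier1 31 > Line 13/tier1 26 > Line 9/tier1 25 > Line 10/tier2 24 > Line 19/tier1 23 > Line 6/tier1 18 > Line 6/tier2 10 > Line 9/tier2 9 > Line 13/tier2 7 > Line 19/tier2 3.
Line 10 tier1 at 31: fill all 30 — 270 left.
Fill Line 13 tier1 block (90 at 26) — 180 left.
Line 9/tier1 (25): +50 — 130 left.
Line 10/tier2 (24): +90 — 40 left.
Line 19/tier1: +40 of 50 at 23; pool empty.
Total = 31×30 + 26×90 + 25×50 + 24×90 + 23×40 = 7600.

7600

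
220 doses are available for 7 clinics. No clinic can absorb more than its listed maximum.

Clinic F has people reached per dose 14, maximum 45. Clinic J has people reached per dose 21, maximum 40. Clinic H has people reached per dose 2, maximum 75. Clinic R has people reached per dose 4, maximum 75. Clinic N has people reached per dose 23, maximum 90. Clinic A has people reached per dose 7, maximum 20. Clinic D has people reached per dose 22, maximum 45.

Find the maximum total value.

4530

Order the clinics by people reached per dose: Clinic N 23 > Clinic D 22 > Clinic J 21 > Clinic F 14 > Clinic A 7 > Clinic R 4 > Clinic H 2.
Give Clinic N 90 to hit its cap of 90 ; 130 left.
Clinic D: +45 to 45 (cap) ; 85 left.
Clinic J takes 40 to reach its cap of 40 ; 45 left.
Clinic F takes 45 to reach its cap of 45 ; 0 left.
Total = 14×45 + 21×40 + 23×90 + 22×45 = 4530.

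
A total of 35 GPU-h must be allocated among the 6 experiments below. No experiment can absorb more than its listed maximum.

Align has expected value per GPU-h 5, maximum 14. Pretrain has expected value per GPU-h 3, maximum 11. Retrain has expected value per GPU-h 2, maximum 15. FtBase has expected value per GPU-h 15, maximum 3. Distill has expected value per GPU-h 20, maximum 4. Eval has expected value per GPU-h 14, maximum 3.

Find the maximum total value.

270

Order the experiments by expected value per GPU-h: Distill 20 > FtBase 15 > Eval 14 > Align 5 > Pretrain 3 > Retrain 2.
Distill: +4 to 4 (cap) → 31 left.
Give FtBase 3 to hit its cap of 3 → 28 left.
Eval takes 3 to reach its cap of 3 → 25 left.
Align takes 14 to reach its cap of 14 → 11 left.
Pretrain takes 11 to reach its cap of 11 → 0 left.
Total = 5×14 + 3×11 + 15×3 + 20×4 + 14×3 = 270.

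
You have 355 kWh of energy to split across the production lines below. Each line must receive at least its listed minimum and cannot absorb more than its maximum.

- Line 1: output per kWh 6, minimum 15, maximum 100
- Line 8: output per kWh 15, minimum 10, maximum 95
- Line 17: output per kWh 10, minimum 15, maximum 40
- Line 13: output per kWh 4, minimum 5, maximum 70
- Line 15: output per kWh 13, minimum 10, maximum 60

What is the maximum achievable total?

3445

Meeting every minimum uses 15+10+15+5+10 = 55 kWh, leaving 300.
Highest output per kWh first: Line 8 15 > Line 15 13 > Line 17 10 > Line 1 6 > Line 13 4.
Line 8 takes 85 more to reach its cap of 95 ; 215 left.
Line 15 takes 50 more to reach its cap of 60 ; 165 left.
Line 17: +25 to 40 (cap) ; 140 left.
Give Line 1 85 more to hit its cap of 100 ; 55 left.
Only 55 left; Line 13 takes them to reach 60.
Total = 6×100 + 15×95 + 10×40 + 4×60 + 13×60 = 3445.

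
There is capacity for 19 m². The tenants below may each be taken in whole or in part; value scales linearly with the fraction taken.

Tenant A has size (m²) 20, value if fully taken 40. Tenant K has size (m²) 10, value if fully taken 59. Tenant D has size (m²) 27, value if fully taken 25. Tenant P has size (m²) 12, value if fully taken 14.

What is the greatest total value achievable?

77

Rank by value-to-size ratio: Tenant K 59/10≈5.9, Tenant A 40/20≈2, Tenant P 14/12≈1.17, Tenant D 25/27≈0.926.
Take all of Tenant K (10 m², value 59) → 9 m² left.
Only 9 m² remain; take 9/20 of Tenant A for value 40×9/20 = 18.
Total value = 77.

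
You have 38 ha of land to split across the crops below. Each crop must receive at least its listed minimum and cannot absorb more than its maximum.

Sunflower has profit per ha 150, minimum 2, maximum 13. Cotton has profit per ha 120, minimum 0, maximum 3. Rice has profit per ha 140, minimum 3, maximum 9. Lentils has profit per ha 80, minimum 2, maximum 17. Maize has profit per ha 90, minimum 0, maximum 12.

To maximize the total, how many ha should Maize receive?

11

Meeting every minimum uses 2+0+3+2+0 = 7 ha, leaving 31.
Order the crops by profit per ha: Sunflower 150 > Rice 140 > Cotton 120 > Maize 90 > Lentils 80.
Sunflower: +11 to 13 (cap) → 20 left.
Rice takes 6 more to reach its cap of 9 → 14 left.
Give Cotton 3 more to hit its cap of 3 → 11 left.
Only 11 left; Maize takes them to reach 11.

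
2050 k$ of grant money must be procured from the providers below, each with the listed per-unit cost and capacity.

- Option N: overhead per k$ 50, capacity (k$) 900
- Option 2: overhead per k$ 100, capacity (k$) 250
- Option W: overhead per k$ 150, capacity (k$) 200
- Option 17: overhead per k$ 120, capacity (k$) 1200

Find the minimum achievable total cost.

Fill from the cheapest provider first.
Take 900 from Option N at 50 ; need 1150 more.
Option 2 at 100: take all 250 k$ ; 900 still needed.
Option 17 at 120: take 900 of its 1200 ; requirement met.
Option W: unused.
Cost = 900×50 + 250×100 + 900×120 = 178000.

178000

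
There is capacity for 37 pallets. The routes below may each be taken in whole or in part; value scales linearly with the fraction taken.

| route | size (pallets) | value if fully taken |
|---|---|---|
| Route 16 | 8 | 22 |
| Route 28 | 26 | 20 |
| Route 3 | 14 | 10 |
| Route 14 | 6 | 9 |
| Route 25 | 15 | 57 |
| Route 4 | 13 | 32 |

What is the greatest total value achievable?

112.5

Rank by value-to-size ratio: Route 25 57/15≈3.8, Route 16 22/8≈2.75, Route 4 32/13≈2.46, Route 14 9/6≈1.5, Route 28 20/26≈0.769, Route 3 10/14≈0.714.
Take all of Route 25 (15 pallets, value 57) — 22 pallets left.
Route 16: take in full, 8 pallets for value 22 — 14 left.
Route 4: take in full, 13 pallets for value 32 — 1 left.
Fill the last 1 pallets with part of Route 14: 1/6 of it earns 1.5.
Total value = 112.5.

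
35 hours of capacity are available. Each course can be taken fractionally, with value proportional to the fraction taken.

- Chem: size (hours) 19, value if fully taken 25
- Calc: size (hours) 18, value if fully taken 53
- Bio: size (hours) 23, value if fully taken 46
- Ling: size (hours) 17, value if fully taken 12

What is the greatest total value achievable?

87

Sort by value density: Calc 53/18≈2.94, Bio 46/23≈2, Chem 25/19≈1.32, Ling 12/17≈0.706.
Take all of Calc (18 hours, value 53) → 17 hours left.
17 hours left: a 17/23 share of Bio gives 46×17/23 = 34.
Total value = 87.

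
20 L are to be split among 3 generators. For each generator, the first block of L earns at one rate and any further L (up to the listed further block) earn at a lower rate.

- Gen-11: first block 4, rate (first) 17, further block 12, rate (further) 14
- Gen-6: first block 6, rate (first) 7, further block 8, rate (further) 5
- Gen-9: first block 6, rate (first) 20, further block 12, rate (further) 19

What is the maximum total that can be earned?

Order all 6 blocks by rate: Gen-9/tier1 20 > Gen-9/tier2 19 > Gen-11/tier1 17 > Gen-11/tier2 14 > Gen-6/tier1 7 > Gen-6/tier2 5.
Gen-9/tier1 (20): +6 → 14 left.
Gen-9 tier2 at 19: fill all 12 → 2 left.
Gen-11/tier1: +2 of 4 at 17; pool empty.
Total = 20×6 + 19×12 + 17×2 = 382.

382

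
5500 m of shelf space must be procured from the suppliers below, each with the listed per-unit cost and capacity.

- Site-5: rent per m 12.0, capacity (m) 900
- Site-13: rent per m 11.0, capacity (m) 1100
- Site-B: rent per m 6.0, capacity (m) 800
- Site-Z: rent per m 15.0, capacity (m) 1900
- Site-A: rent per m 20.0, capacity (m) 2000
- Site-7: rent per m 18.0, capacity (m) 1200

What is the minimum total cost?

Cheapest first:
Take 800 from Site-B at 6.0 → need 4700 more.
Site-13 (11.0): use full 1100 → 3600 m to go.
Site-5 (12.0): use full 900 → 2700 m to go.
Site-Z at 15.0: take all 1900 m → 800 still needed.
Take 800 from Site-7 at 18.0 to finish.
Site-A: unused.
Cost = 800×6.0 + 1100×11.0 + 900×12.0 + 1900×15.0 + 800×18.0 = 70600.

70600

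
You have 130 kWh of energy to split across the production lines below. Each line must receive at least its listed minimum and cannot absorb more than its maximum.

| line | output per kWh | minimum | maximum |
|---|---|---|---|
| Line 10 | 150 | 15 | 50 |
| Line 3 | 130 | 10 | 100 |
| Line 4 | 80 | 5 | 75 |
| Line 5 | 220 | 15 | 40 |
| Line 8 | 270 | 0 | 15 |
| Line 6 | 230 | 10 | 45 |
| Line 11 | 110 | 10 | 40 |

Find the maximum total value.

Meeting every minimum uses 15+10+5+15+0+10+10 = 65 kWh, leaving 65.
Highest output per kWh first: Line 8 270 > Line 6 230 > Line 5 220 > Line 10 150 > Line 3 130 > Line 11 110 > Line 4 80.
Line 8: +15 to 15 (cap) ; 50 left.
Line 6: +35 to 45 (cap) ; 15 left.
Line 5 has room for 25 more but only 15 remain, so it gets 30.
Total = 150×15 + 130×10 + 80×5 + 220×30 + 270×15 + 230×45 + 110×10 = 26050.

26050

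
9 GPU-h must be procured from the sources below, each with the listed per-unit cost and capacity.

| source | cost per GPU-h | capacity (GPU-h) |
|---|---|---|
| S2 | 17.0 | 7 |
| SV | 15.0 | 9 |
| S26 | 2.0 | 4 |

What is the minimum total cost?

Cheapest first:
S26 at 2.0: take all 4 GPU-h ; 5 still needed.
SV at 15.0: take 5 of its 9 ; requirement met.
S2: unused.
Cost = 4×2.0 + 5×15.0 = 83.

83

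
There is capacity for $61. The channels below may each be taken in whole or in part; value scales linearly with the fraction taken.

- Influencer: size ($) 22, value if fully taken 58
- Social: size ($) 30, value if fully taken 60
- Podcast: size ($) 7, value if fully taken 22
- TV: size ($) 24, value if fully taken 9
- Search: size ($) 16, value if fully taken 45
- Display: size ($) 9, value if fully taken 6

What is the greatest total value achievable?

157

Rank by value-to-size ratio: Podcast 22/7≈3.14, Search 45/16≈2.81, Influencer 58/22≈2.64, Social 60/30≈2, Display 6/9≈0.667, TV 9/24≈0.375.
All 7 $ of Podcast fit (value 22) ; 54 remain.
All 16 $ of Search fit (value 45) ; 38 remain.
Influencer: take in full, 22 $ for value 58 ; 16 left.
Only 16 $ remain; take 16/30 of Social for value 60×16/30 = 32.
Total value = 157.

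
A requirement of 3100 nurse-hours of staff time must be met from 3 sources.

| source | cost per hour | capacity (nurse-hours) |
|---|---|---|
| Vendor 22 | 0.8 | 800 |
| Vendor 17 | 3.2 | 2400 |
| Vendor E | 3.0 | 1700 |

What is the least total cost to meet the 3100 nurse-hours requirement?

Cheapest first:
Take 800 from Vendor 22 at 0.8 — need 2300 more.
Vendor E at 3.0: take all 1700 nurse-hours — 600 still needed.
Take 600 from Vendor 17 at 3.2 to finish.
Cost = 800×0.8 + 1700×3.0 + 600×3.2 = 7660.

7660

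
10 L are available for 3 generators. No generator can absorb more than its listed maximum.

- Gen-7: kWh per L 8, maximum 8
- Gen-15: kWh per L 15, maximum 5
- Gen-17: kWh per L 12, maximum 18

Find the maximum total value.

Highest kWh per L first: Gen-15 15 > Gen-17 12 > Gen-7 8.
Give Gen-15 5 to hit its cap of 5 ; 5 left.
Gen-17 has room for 18 but only 5 remain, so it gets 5.
Total = 15×5 + 12×5 = 135.

135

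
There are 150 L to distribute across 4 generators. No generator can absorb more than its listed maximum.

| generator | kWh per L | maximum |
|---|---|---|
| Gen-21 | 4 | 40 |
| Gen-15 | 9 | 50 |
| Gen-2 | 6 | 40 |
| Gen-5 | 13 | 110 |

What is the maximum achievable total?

Highest kWh per L first: Gen-5 13 > Gen-15 9 > Gen-2 6 > Gen-21 4.
Gen-5 takes 110 to reach its cap of 110 → 40 left.
Gen-15 has room for 50 but only 40 remain, so it gets 40.
Total = 9×40 + 13×110 = 1790.

1790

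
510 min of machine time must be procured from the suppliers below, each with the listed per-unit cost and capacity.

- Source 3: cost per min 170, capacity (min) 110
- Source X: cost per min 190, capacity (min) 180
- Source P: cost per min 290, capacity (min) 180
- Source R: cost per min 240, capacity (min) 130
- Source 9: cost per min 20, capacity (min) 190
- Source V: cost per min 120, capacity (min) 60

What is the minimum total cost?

58200

Fill from the cheapest supplier first.
Source 9 (20): use full 190 — 320 min to go.
Source V at 120: take all 60 min — 260 still needed.
Source 3 at 170: take all 110 min — 150 still needed.
Take 150 from Source X at 190 to finish.
Source R, Source P: unused.
Cost = 190×20 + 60×120 + 110×170 + 150×190 = 58200.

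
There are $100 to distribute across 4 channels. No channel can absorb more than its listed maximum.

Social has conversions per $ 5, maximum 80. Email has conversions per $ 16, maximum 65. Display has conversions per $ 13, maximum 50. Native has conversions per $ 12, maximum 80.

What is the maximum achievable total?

Order the channels by conversions per $: Email 16 > Display 13 > Native 12 > Social 5.
Give Email 65 to hit its cap of 65 — 35 left.
Display: +35 (room for 50) → 35. Pool exhausted.
Total = 16×65 + 13×35 = 1495.

1495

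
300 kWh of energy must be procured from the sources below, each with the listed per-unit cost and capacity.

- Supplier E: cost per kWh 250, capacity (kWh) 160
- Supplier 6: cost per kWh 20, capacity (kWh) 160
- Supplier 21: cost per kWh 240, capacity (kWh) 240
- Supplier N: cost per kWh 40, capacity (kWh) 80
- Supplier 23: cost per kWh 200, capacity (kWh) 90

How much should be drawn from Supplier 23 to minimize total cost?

Fill from the cheapest source first.
Supplier 6 (20): use full 160 — 140 kWh to go.
Supplier N (40): use full 80 — 60 kWh to go.
Take 60 from Supplier 23 at 200 to finish.
Supplier 21, Supplier E: unused.

60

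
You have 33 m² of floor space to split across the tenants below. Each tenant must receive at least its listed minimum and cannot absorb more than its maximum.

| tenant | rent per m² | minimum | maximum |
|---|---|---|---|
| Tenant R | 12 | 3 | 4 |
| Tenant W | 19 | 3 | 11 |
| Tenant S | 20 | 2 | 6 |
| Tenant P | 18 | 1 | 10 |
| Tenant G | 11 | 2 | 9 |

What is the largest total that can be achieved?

Meeting every minimum uses 3+3+2+1+2 = 11 m², leaving 22.
Order the tenants by rent per m²: Tenant S 20 > Tenant W 19 > Tenant P 18 > Tenant R 12 > Tenant G 11.
Give Tenant S 4 more to hit its cap of 6 → 18 left.
Give Tenant W 8 more to hit its cap of 11 → 10 left.
Tenant P takes 9 more to reach its cap of 10 → 1 left.
Tenant R: +1 to 4 (cap) → 0 left.
Total = 12×4 + 19×11 + 20×6 + 18×10 + 11×2 = 579.

579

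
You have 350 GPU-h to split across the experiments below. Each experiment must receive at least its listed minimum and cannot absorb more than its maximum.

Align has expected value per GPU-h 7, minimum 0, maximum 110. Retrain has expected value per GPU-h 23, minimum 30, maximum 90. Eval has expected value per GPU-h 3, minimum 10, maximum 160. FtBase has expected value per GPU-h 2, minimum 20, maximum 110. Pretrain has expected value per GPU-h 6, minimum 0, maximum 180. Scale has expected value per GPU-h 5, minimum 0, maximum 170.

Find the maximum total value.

Meeting every minimum uses 0+30+10+20+0+0 = 60 GPU-h, leaving 290.
Rank by expected value per GPU-h: Retrain 23 > Align 7 > Pretrain 6 > Scale 5 > Eval 3 > FtBase 2.
Retrain takes 60 more to reach its cap of 90 → 230 left.
Align: +110 to 110 (cap) → 120 left.
Only 120 left; Pretrain takes them to reach 120.
Total = 7×110 + 23×90 + 3×10 + 2×20 + 6×120 = 3630.

3630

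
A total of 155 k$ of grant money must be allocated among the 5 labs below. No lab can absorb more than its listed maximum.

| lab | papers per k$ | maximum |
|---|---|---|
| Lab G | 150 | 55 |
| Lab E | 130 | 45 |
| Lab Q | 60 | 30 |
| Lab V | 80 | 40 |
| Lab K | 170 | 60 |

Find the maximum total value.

23650

Order the labs by papers per k$: Lab K 170 > Lab G 150 > Lab E 130 > Lab V 80 > Lab Q 60.
Lab K takes 60 to reach its cap of 60 — 95 left.
Lab G takes 55 to reach its cap of 55 — 40 left.
Lab E: +40 (room for 45) → 40. Pool exhausted.
Total = 150×55 + 130×40 + 170×60 = 23650.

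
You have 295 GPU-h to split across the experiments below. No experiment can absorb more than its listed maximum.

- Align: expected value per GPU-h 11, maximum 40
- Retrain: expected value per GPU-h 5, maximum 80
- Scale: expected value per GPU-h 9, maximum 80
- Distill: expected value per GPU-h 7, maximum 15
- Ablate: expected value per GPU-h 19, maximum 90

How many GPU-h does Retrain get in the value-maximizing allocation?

70

Order the experiments by expected value per GPU-h: Ablate 19 > Align 11 > Scale 9 > Distill 7 > Retrain 5.
Give Ablate 90 to hit its cap of 90 → 205 left.
Align: +40 to 40 (cap) → 165 left.
Scale takes 80 to reach its cap of 80 → 85 left.
Distill takes 15 to reach its cap of 15 → 70 left.
Retrain has room for 80 but only 70 remain, so it gets 70.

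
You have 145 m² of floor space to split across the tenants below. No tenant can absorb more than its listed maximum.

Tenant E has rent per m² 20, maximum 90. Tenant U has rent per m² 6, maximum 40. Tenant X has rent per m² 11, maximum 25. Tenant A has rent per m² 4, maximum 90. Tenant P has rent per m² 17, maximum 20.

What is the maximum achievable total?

Rank by rent per m²: Tenant E 20 > Tenant P 17 > Tenant X 11 > Tenant U 6 > Tenant A 4.
Give Tenant E 90 to hit its cap of 90 — 55 left.
Tenant P: +20 to 20 (cap) — 35 left.
Tenant X: +25 to 25 (cap) — 10 left.
Tenant U: +10 (room for 40) → 10. Pool exhausted.
Total = 20×90 + 6×10 + 11×25 + 17×20 = 2475.

2475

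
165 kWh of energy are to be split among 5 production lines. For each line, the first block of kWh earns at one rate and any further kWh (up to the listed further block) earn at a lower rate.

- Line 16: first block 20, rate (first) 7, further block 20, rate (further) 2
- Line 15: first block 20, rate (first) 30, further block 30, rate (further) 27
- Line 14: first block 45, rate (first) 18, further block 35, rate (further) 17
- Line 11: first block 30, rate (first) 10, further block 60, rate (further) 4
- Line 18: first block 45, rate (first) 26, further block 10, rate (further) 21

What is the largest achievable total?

3855

Rank every tier by rate: Line 15/tier1 30 > Line 15/tier2 27 > Line 18/tier1 26 > Line 18/tier2 21 > Line 14/tier1 18 > Line 14/tier2 17 > Line 11/tier1 10 > Line 16/tier1 7 > Line 11/tier2 4 > Line 16/tier2 2.
Line 15/tier1 (30): +20 → 145 left.
Line 15/tier2 (27): +30 → 115 left.
Line 18/tier1 (26): +45 → 70 left.
Line 18/tier2 (21): +10 → 60 left.
Line 14 tier1 at 18: fill all 45 → 15 left.
15 remain; put them into Line 14 tier2 at 17.
Total = 30×20 + 27×30 + 26×45 + 21×10 + 18×45 + 17×15 = 3855.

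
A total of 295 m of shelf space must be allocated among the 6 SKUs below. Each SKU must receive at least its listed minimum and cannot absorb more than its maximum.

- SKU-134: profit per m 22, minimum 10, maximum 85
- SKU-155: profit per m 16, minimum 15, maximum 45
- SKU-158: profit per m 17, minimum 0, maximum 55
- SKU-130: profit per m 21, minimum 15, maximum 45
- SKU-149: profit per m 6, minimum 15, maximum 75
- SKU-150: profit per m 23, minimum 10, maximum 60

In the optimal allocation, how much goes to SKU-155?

Meeting every minimum uses 10+15+0+15+15+10 = 65 m, leaving 230.
Order the SKUs by profit per m: SKU-150 23 > SKU-134 22 > SKU-130 21 > SKU-158 17 > SKU-155 16 > SKU-149 6.
SKU-150: +50 to 60 (cap) — 180 left.
SKU-134: +75 to 85 (cap) — 105 left.
SKU-130 takes 30 more to reach its cap of 45 — 75 left.
Give SKU-158 55 more to hit its cap of 55 — 20 left.
SKU-155 has room for 30 more but only 20 remain, so it gets 35.

35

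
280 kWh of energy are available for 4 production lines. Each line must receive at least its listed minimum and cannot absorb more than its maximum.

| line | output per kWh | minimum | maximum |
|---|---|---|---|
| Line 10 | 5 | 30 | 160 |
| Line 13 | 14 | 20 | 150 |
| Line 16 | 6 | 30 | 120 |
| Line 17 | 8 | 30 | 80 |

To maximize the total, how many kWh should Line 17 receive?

Meeting every minimum uses 30+20+30+30 = 110 kWh, leaving 170.
Rank by output per kWh: Line 13 14 > Line 17 8 > Line 16 6 > Line 10 5.
Line 13 takes 130 more to reach its cap of 150 → 40 left.
Only 40 left; Line 17 takes them to reach 70.

70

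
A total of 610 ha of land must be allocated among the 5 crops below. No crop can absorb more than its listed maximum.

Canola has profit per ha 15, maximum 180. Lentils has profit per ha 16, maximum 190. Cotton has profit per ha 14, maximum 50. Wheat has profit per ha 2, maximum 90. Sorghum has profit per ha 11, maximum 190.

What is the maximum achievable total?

Order the crops by profit per ha: Lentils 16 > Canola 15 > Cotton 14 > Sorghum 11 > Wheat 2.
Give Lentils 190 to hit its cap of 190 ; 420 left.
Canola: +180 to 180 (cap) ; 240 left.
Cotton: +50 to 50 (cap) ; 190 left.
Sorghum takes 190 to reach its cap of 190 ; 0 left.
Total = 15×180 + 16×190 + 14×50 + 11×190 = 8530.

8530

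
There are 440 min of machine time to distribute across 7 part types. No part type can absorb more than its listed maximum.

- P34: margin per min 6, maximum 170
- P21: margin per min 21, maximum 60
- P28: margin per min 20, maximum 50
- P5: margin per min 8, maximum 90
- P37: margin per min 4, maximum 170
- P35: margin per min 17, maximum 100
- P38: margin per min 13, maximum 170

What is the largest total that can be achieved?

Highest margin per min first: P21 21 > P28 20 > P35 17 > P38 13 > P5 8 > P34 6 > P37 4.
P21: +60 to 60 (cap) ; 380 left.
P28: +50 to 50 (cap) ; 330 left.
P35: +100 to 100 (cap) ; 230 left.
P38: +170 to 170 (cap) ; 60 left.
Only 60 left; P5 takes them to reach 60.
Total = 21×60 + 20×50 + 8×60 + 17×100 + 13×170 = 6650.

6650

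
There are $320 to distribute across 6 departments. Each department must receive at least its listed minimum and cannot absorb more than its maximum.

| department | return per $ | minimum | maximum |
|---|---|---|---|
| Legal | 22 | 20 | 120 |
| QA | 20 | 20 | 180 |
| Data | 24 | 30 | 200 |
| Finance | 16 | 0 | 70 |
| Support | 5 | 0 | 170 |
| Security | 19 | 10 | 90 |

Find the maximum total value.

7370

Meeting every minimum uses 20+20+30+0+0+10 = 80 $, leaving 240.
Highest return per $ first: Data 24 > Legal 22 > QA 20 > Security 19 > Finance 16 > Support 5.
Give Data 170 more to hit its cap of 200 — 70 left.
Legal has room for 100 more but only 70 remain, so it gets 90.
Total = 22×90 + 20×20 + 24×200 + 19×10 = 7370.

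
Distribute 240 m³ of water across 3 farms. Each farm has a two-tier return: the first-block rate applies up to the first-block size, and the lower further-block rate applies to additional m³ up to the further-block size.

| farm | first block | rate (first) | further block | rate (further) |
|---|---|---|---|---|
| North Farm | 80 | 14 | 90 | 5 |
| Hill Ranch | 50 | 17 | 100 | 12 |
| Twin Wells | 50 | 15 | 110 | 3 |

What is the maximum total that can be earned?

Order all 6 blocks by rate: Hill Ranch/tier1 17 > Twin Wells/tier1 15 > North Farm/tier1 14 > Hill Ranch/tier2 12 > North Farm/tier2 5 > Twin Wells/tier2 3.
Hill Ranch tier1 at 17: fill all 50 — 190 left.
Fill Twin Wells tier1 block (50 at 15) — 140 left.
North Farm/tier1 (14): +80 — 60 left.
60 remain; put them into Hill Ranch tier2 at 12.
Total = 17×50 + 15×50 + 14×80 + 12×60 = 3440.

3440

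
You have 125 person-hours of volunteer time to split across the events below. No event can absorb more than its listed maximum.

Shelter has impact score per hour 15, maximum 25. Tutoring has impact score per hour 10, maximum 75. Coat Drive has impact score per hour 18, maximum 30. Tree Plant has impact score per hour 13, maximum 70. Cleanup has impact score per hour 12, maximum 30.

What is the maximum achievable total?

Rank by impact score per hour: Coat Drive 18 > Shelter 15 > Tree Plant 13 > Cleanup 12 > Tutoring 10.
Give Coat Drive 30 to hit its cap of 30 → 95 left.
Shelter: +25 to 25 (cap) → 70 left.
Tree Plant: +70 to 70 (cap) → 0 left.
Total = 15×25 + 18×30 + 13×70 = 1825.

1825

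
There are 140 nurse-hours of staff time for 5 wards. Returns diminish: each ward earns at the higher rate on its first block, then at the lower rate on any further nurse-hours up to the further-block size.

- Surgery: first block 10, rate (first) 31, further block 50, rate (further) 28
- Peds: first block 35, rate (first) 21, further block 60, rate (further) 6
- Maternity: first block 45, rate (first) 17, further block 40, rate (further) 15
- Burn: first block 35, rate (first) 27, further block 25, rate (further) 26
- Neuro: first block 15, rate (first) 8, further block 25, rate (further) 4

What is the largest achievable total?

Treat each block as its own option and order by rate: Surgery/first 31 > Surgery/second 28 > Burn/first 27 > Burn/second 26 > Peds/first 21 > Maternity/first 17 > Maternity/second 15 > Neuro/first 8 > Peds/second 6 > Neuro/second 4.
Surgery/first (31): +10 ; 130 left.
Surgery second at 28: fill all 50 ; 80 left.
Burn first at 27: fill all 35 ; 45 left.
Burn/second (26): +25 ; 20 left.
20 remain; put them into Peds first at 21.
Total = 31×10 + 28×50 + 27×35 + 26×25 + 21×20 = 3725.

3725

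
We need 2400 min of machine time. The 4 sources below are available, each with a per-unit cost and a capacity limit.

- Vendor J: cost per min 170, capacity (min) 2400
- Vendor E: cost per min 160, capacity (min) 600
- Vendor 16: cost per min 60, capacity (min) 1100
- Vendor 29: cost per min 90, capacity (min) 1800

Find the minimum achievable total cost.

183000

Cheapest first:
Take 1100 from Vendor 16 at 60 ; need 1300 more.
Vendor 29 at 90: take 1300 of its 1800 ; requirement met.
Vendor E, Vendor J: unused.
Cost = 1100×60 + 1300×90 = 183000.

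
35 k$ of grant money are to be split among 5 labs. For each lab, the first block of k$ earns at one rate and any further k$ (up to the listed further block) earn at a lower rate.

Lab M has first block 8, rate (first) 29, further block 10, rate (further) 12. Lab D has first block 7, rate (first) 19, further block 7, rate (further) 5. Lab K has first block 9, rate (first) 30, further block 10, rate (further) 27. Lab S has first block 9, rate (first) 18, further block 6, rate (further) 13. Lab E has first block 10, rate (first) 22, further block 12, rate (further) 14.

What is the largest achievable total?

Rank every tier by rate: Lab K/tier1 30 > Lab M/tier1 29 > Lab K/tier2 27 > Lab E/tier1 22 > Lab D/tier1 19 > Lab S/tier1 18 > Lab E/tier2 14 > Lab S/tier2 13 > Lab M/tier2 12 > Lab D/tier2 5.
Fill Lab K tier1 block (9 at 30) ; 26 left.
Lab M tier1 at 29: fill all 8 ; 18 left.
Fill Lab K tier2 block (10 at 27) ; 8 left.
Lab E/tier1: +8 of 10 at 22; pool empty.
Total = 30×9 + 29×8 + 27×10 + 22×8 = 948.

948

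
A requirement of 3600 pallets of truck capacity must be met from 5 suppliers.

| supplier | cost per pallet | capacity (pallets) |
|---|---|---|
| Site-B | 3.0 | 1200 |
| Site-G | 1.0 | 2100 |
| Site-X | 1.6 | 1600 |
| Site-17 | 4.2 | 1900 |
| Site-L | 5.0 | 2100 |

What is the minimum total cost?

4500

Fill from the cheapest supplier first.
Take 2100 from Site-G at 1.0 ; need 1500 more.
Take 1500 from Site-X at 1.6 to finish.
Site-B, Site-17, Site-L: unused.
Cost = 2100×1.0 + 1500×1.6 = 4500.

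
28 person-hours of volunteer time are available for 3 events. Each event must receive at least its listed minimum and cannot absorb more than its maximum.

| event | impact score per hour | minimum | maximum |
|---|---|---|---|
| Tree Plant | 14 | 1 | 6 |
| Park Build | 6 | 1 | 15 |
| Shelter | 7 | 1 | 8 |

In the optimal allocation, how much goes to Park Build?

Meeting every minimum uses 1+1+1 = 3 person-hours, leaving 25.
Rank by impact score per hour: Tree Plant 14 > Shelter 7 > Park Build 6.
Tree Plant takes 5 more to reach its cap of 6 ; 20 left.
Give Shelter 7 more to hit its cap of 8 ; 13 left.
Only 13 left; Park Build takes them to reach 14.

14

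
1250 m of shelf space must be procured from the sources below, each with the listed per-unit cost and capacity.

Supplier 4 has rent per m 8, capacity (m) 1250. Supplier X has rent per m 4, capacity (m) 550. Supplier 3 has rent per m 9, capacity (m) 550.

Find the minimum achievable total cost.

Cheapest first:
Supplier X at 4: take all 550 m → 700 still needed.
Supplier 4 at 8: take 700 of its 1250 → requirement met.
Supplier 3: unused.
Cost = 550×4 + 700×8 = 7800.

7800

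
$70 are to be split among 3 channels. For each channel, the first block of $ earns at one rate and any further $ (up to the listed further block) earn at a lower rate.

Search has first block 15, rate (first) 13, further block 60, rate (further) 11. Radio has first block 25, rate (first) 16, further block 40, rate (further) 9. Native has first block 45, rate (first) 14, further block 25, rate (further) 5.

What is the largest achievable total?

Order all 6 blocks by rate: Radio/T1 16 > Native/T1 14 > Search/T1 13 > Search/T2 11 > Radio/T2 9 > Native/T2 5.
Radio T1 at 16: fill all 25 → 45 left.
Native T1 at 14: fill all 45 → 0 left.
Total = 16×25 + 14×45 = 1030.

1030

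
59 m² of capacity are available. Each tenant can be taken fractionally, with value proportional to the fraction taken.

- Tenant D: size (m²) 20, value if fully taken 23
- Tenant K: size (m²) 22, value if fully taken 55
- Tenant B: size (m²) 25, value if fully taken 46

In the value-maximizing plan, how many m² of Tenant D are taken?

Rank by value-to-size ratio: Tenant K 55/22≈2.5, Tenant B 46/25≈1.84, Tenant D 23/20≈1.15.
All 22 m² of Tenant K fit (value 55) ; 37 remain.
Tenant B: take in full, 25 m² for value 46 ; 12 left.
Fill the last 12 m² with part of Tenant D: 12/20 of it earns 13.8.

12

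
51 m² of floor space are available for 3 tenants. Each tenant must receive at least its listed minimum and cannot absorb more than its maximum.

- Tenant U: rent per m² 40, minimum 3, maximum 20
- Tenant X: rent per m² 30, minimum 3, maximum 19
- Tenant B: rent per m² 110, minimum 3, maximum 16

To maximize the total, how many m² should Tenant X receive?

Meeting every minimum uses 3+3+3 = 9 m², leaving 42.
Highest rent per m² first: Tenant B 110 > Tenant U 40 > Tenant X 30.
Tenant B takes 13 more to reach its cap of 16 → 29 left.
Tenant U: +17 to 20 (cap) → 12 left.
Tenant X has room for 16 more but only 12 remain, so it gets 15.

15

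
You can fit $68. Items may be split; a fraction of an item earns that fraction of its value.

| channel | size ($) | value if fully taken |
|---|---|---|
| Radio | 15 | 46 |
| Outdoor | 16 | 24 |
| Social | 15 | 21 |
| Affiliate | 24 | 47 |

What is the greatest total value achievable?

Best value per unit of size first: Radio 46/15≈3.07, Affiliate 47/24≈1.96, Outdoor 24/16≈1.5, Social 21/15≈1.4.
All 15 $ of Radio fit (value 46) ; 53 remain.
All 24 $ of Affiliate fit (value 47) ; 29 remain.
All 16 $ of Outdoor fit (value 24) ; 13 remain.
13 $ left: a 13/15 share of Social gives 21×13/15 = 18.2.
Total value = 135.2.

135.2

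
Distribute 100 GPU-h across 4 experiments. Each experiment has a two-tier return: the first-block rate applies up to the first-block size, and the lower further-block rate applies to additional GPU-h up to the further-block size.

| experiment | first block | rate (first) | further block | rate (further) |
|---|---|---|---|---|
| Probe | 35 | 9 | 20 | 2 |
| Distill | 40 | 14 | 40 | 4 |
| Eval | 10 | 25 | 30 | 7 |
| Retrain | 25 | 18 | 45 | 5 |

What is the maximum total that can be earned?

Treat each block as its own option and order by rate: Eval/T1 25 > Retrain/T1 18 > Distill/T1 14 > Probe/T1 9 > Eval/T2 7 > Retrain/T2 5 > Distill/T2 4 > Probe/T2 2.
Fill Eval T1 block (10 at 25) → 90 left.
Retrain T1 at 18: fill all 25 → 65 left.
Distill T1 at 14: fill all 40 → 25 left.
Probe/T1: +25 of 35 at 9; pool empty.
Total = 25×10 + 18×25 + 14×40 + 9×25 = 1485.

1485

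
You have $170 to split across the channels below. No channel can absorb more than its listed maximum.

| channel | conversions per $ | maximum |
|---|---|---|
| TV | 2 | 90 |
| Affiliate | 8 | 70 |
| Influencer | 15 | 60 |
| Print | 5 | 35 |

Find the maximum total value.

Highest conversions per $ first: Influencer 15 > Affiliate 8 > Print 5 > TV 2.
Influencer takes 60 to reach its cap of 60 — 110 left.
Give Affiliate 70 to hit its cap of 70 — 40 left.
Print takes 35 to reach its cap of 35 — 5 left.
TV: +5 (room for 90) → 5. Pool exhausted.
Total = 2×5 + 8×70 + 15×60 + 5×35 = 1645.

1645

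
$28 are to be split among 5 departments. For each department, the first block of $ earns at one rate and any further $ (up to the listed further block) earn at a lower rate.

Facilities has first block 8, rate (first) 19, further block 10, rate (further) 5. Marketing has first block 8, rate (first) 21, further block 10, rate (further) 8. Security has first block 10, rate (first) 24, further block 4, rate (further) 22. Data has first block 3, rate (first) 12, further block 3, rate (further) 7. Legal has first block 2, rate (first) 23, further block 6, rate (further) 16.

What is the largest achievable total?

618

Treat each block as its own option and order by rate: Security/tier1 24 > Legal/tier1 23 > Security/tier2 22 > Marketing/tier1 21 > Facilities/tier1 19 > Legal/tier2 16 > Data/tier1 12 > Marketing/tier2 8 > Data/tier2 7 > Facilities/tier2 5.
Security tier1 at 24: fill all 10 → 18 left.
Legal/tier1 (23): +2 → 16 left.
Fill Security tier2 block (4 at 22) → 12 left.
Fill Marketing tier1 block (8 at 21) → 4 left.
Facilities/tier1: +4 of 8 at 19; pool empty.
Total = 24×10 + 23×2 + 22×4 + 21×8 + 19×4 = 618.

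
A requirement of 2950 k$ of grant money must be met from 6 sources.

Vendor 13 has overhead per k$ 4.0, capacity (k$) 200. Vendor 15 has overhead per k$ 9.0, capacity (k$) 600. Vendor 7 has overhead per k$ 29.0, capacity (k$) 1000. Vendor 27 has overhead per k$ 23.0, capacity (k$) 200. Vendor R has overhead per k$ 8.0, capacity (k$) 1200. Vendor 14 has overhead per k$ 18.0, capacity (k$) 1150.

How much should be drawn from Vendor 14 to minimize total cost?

Cheapest first:
Vendor 13 at 4.0: take all 200 k$ — 2750 still needed.
Vendor R at 8.0: take all 1200 k$ — 1550 still needed.
Vendor 15 (9.0): use full 600 — 950 k$ to go.
Vendor 14 at 18.0: take 950 of its 1150 — requirement met.
Vendor 27, Vendor 7: unused.

950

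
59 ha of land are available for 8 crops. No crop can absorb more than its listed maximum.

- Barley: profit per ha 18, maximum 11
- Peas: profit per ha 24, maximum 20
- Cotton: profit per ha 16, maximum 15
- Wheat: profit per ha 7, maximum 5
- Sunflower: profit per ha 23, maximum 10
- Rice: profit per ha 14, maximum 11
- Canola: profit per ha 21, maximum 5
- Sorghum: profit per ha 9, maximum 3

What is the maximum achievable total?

Highest profit per ha first: Peas 24 > Sunflower 23 > Canola 21 > Barley 18 > Cotton 16 > Rice 14 > Sorghum 9 > Wheat 7.
Peas takes 20 to reach its cap of 20 — 39 left.
Give Sunflower 10 to hit its cap of 10 — 29 left.
Give Canola 5 to hit its cap of 5 — 24 left.
Barley takes 11 to reach its cap of 11 — 13 left.
Cotton: +13 (room for 15) → 13. Pool exhausted.
Total = 18×11 + 24×20 + 16×13 + 23×10 + 21×5 = 1221.

1221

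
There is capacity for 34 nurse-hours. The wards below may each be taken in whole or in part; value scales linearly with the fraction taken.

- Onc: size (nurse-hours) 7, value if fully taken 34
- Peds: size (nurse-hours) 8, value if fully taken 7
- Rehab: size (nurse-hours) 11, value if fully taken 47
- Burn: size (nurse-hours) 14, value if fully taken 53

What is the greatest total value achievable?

135.75

Best value per unit of size first: Onc 34/7≈4.86, Rehab 47/11≈4.27, Burn 53/14≈3.79, Peds 7/8≈0.875.
All 7 nurse-hours of Onc fit (value 34) ; 27 remain.
All 11 nurse-hours of Rehab fit (value 47) ; 16 remain.
Take all of Burn (14 nurse-hours, value 53) ; 2 nurse-hours left.
2 nurse-hours left: a 2/8 share of Peds gives 7×2/8 = 1.75.
Total value = 135.75.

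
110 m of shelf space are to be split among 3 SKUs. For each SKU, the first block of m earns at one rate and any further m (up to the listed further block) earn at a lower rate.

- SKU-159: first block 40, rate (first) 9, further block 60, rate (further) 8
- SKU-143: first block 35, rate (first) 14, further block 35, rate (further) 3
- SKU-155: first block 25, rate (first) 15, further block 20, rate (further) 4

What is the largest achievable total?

1305

Order all 6 blocks by rate: SKU-155/first 15 > SKU-143/first 14 > SKU-159/first 9 > SKU-159/second 8 > SKU-155/second 4 > SKU-143/second 3.
SKU-155/first (15): +25 → 85 left.
SKU-143/first (14): +35 → 50 left.
SKU-159 first at 9: fill all 40 → 10 left.
SKU-159/second: +10 of 60 at 8; pool empty.
Total = 15×25 + 14×35 + 9×40 + 8×10 = 1305.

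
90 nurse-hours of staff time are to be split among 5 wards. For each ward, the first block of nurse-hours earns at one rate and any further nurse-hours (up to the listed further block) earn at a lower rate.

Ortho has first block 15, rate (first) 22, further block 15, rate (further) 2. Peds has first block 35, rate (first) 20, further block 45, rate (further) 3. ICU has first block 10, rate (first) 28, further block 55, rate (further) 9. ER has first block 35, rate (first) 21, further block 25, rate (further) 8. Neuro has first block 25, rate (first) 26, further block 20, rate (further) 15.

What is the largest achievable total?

2095

Rank every tier by rate: ICU/first 28 > Neuro/first 26 > Ortho/first 22 > ER/first 21 > Peds/first 20 > Neuro/second 15 > ICU/second 9 > ER/second 8 > Peds/second 3 > Ortho/second 2.
Fill ICU first block (10 at 28) ; 80 left.
Neuro first at 26: fill all 25 ; 55 left.
Fill Ortho first block (15 at 22) ; 40 left.
Fill ER first block (35 at 21) ; 5 left.
Peds/first: +5 of 35 at 20; pool empty.
Total = 28×10 + 26×25 + 22×15 + 21×35 + 20×5 = 2095.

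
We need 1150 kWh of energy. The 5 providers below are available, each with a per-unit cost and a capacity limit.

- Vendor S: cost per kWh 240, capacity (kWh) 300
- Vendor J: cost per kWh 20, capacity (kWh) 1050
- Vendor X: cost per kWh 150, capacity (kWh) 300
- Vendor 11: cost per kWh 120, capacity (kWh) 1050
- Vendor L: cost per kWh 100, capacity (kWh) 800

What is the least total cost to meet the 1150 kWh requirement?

31000

Use providers in increasing cost order.
Vendor J at 20: take all 1050 kWh → 100 still needed.
Take 100 from Vendor L at 100 to finish.
Vendor 11, Vendor X, Vendor S: unused.
Cost = 1050×20 + 100×100 = 31000.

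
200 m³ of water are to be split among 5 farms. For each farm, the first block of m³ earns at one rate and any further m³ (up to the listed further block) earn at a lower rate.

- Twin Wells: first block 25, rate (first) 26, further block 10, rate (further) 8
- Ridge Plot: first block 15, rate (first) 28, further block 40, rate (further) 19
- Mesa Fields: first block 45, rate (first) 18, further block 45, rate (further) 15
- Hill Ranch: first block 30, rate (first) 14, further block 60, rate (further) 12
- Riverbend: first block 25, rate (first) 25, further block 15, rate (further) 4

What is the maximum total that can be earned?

Order all 10 blocks by rate: Ridge Plot/T1 28 > Twin Wells/T1 26 > Riverbend/T1 25 > Ridge Plot/T2 19 > Mesa Fields/T1 18 > Mesa Fields/T2 15 > Hill Ranch/T1 14 > Hill Ranch/T2 12 > Twin Wells/T2 8 > Riverbend/T2 4.
Fill Ridge Plot T1 block (15 at 28) → 185 left.
Fill Twin Wells T1 block (25 at 26) → 160 left.
Fill Riverbend T1 block (25 at 25) → 135 left.
Ridge Plot/T2 (19): +40 → 95 left.
Fill Mesa Fields T1 block (45 at 18) → 50 left.
Mesa Fields T2 at 15: fill all 45 → 5 left.
5 remain; put them into Hill Ranch T1 at 14.
Total = 28×15 + 26×25 + 25×25 + 19×40 + 18×45 + 15×45 + 14×5 = 4010.

4010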